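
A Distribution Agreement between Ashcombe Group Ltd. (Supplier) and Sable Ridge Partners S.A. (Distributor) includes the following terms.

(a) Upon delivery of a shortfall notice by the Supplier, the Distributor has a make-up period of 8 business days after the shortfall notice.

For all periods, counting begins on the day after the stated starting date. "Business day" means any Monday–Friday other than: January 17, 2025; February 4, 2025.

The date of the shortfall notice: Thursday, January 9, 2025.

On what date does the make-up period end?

From Thursday, January 9, 2025, 8 business days (Jan 10, Jan 13, Jan 14, Jan 15, Jan 16, Jan 20, Jan 21, Jan 22, skipping weekends and the listed holiday on Jan 17) brings us to Wednesday, January 22, 2025, which is the last day of the make-up period.

January 22, 2025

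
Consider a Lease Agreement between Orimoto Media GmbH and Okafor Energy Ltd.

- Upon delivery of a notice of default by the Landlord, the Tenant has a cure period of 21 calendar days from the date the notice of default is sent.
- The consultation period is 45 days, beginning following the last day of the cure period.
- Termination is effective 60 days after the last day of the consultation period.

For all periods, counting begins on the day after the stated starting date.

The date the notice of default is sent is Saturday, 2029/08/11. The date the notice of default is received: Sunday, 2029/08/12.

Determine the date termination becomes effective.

Adding 21 calendar days to 2029/08/11 gives 2029/09/01, which is the last day of the cure period.
The last day of the consultation period: 2029/09/01 + 45 days = 2029/10/16.
Adding 60 calendar days to 2029/10/16 gives 2029/12/15, which is the date termination becomes effective.

2029/12/15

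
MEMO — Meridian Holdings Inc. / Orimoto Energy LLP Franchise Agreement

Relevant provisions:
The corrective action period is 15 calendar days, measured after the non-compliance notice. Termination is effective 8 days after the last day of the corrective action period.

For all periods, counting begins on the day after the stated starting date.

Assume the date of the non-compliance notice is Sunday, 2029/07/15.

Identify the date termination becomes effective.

The last day of the corrective action period: 15 calendar days after 2029/07/15 is 2029/07/30.
Adding 8 calendar days to 2029/07/30 gives 2029/08/07, which is the date termination becomes effective.

2029/08/07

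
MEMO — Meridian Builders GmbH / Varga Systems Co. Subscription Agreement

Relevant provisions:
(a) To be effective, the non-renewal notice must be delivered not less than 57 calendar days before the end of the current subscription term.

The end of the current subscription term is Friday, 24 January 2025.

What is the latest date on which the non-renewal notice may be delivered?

Counting back 57 calendar days from 24 January 2025 gives 28 November 2024.

28 November 2024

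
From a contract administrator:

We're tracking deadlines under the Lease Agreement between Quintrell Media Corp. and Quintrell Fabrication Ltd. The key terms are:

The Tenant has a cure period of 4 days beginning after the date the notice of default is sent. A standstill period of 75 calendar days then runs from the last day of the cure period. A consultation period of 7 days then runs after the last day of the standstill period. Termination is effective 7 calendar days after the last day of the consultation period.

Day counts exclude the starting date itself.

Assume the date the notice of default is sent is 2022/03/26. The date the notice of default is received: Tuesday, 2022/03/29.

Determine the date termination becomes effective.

2022/06/27

The last day of the cure period: 4 calendar days after 2022/03/26 is 2022/03/30.
The last day of the standstill period: 75 calendar days after 2022/03/30 is 2022/06/13.
The last day of the consultation period: 2022/06/13 + 7 days = 2022/06/20.
Adding 7 calendar days to 2022/06/20 gives 2022/06/27, which is the date termination becomes effective.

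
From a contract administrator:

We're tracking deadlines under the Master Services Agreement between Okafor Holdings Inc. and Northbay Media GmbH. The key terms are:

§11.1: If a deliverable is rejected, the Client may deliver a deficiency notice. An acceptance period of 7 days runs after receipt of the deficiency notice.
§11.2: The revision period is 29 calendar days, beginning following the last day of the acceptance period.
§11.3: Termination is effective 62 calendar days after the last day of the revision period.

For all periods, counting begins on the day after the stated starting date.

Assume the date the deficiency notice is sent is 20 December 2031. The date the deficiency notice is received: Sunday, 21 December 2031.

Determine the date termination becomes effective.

The last day of the acceptance period: 21 December 2031 + 7 days = 28 December 2031.
Adding 29 calendar days to 28 December 2031 gives 26 January 2032, which is the last day of the revision period.
Adding 62 calendar days to 26 January 2032 gives 28 March 2032, which is the date termination becomes effective.

28 March 2032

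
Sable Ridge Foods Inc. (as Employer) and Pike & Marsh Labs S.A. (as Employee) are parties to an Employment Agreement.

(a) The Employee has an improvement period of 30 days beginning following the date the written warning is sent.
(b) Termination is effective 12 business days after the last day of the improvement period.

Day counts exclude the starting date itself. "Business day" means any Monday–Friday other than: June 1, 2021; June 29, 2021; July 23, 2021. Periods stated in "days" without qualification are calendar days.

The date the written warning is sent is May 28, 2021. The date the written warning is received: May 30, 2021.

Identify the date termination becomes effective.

July 14, 2021

Adding 30 calendar days to May 28, 2021 gives June 27, 2021, which is the last day of the improvement period.
The date termination becomes effective: counting 12 business days from Sunday, June 27, 2021 (Jun 28, Jun 30, Jul 1, Jul 2, …, Jul 12, Jul 13, Jul 14, skipping weekends and the listed holiday on Jun 29) reaches Wednesday, July 14, 2021.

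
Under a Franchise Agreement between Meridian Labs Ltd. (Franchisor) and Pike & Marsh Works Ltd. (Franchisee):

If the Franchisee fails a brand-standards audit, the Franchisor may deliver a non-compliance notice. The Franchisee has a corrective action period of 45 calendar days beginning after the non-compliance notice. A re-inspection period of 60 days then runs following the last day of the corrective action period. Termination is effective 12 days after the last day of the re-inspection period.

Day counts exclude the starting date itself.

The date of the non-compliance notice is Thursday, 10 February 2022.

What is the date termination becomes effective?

7 June 2022

The last day of the corrective action period: 10 February 2022 + 45 days = 27 March 2022.
The last day of the re-inspection period: 60 calendar days after 27 March 2022 is 26 May 2022.
The date termination becomes effective: 12 calendar days after 26 May 2022 is 7 June 2022.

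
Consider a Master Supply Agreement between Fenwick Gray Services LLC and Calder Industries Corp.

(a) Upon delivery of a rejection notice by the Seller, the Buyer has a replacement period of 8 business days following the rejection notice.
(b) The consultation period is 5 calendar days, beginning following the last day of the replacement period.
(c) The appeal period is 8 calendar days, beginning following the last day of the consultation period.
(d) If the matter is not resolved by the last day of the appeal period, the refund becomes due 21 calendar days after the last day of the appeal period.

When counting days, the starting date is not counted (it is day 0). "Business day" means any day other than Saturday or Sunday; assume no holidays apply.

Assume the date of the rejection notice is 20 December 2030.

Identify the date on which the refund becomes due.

4 February 2031

The last day of the replacement period: counting 8 business days from Friday, 20 December 2030 (Dec 23, Dec 24, Dec 25, Dec 26, Dec 27, Dec 30, Dec 31, Jan 1, skipping weekends) reaches Wednesday, 1 January 2031.
The last day of the consultation period: 1 January 2031 + 5 days = 6 January 2031.
Adding 8 calendar days to 6 January 2031 gives 14 January 2031, which is the last day of the appeal period.
The date on which the refund becomes due: 21 calendar days after 14 January 2031 is 4 February 2031.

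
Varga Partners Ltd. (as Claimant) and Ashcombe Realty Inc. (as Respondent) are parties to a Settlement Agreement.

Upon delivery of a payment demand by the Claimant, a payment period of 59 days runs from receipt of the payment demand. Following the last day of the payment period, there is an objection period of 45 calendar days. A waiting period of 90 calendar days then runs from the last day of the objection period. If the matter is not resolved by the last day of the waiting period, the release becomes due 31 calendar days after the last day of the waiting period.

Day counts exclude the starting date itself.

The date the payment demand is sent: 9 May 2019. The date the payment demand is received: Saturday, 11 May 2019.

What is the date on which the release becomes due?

The last day of the payment period: 59 calendar days after 11 May 2019 is 9 July 2019.
Adding 45 calendar days to 9 July 2019 gives 23 August 2019, which is the last day of the objection period.
Adding 90 calendar days to 23 August 2019 gives 21 November 2019, which is the last day of the waiting period.
The date on which the release becomes due: 31 calendar days after 21 November 2019 is 22 December 2019.

22 December 2019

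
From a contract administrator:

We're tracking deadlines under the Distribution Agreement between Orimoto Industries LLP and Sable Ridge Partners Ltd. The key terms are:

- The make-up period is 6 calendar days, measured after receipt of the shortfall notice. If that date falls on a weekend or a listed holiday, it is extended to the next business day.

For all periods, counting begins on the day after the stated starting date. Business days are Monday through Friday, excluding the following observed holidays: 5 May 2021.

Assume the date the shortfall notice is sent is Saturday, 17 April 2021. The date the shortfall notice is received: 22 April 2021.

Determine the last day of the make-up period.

28 April 2021

Adding 6 calendar days to 22 April 2021 gives 28 April 2021, which is the last day of the make-up period. 28 April 2021 is a Wednesday and is not a listed holiday, so no roll-forward applies.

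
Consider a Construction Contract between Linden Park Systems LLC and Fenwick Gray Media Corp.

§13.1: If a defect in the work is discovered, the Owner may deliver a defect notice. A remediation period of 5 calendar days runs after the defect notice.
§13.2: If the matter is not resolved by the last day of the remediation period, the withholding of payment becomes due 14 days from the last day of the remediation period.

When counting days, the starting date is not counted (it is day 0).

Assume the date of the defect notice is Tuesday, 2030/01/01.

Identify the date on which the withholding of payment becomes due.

2030/01/20

The last day of the remediation period: 5 calendar days after 2030/01/01 is 2030/01/06.
The date on which the withholding of payment becomes due: 2030/01/06 + 14 days = 2030/01/20.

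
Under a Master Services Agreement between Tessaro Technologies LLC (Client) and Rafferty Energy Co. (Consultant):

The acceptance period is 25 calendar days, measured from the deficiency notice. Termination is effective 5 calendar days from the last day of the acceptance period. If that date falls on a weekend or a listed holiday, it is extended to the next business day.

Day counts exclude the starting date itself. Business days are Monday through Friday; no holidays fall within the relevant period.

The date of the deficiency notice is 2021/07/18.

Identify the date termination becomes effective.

2021/08/17

The last day of the acceptance period: 25 calendar days after 2021/07/18 is 2021/08/12.
The date termination becomes effective: 5 calendar days after 2021/08/12 is 2021/08/17. 2021/08/17 is a Tuesday, so no roll-forward applies.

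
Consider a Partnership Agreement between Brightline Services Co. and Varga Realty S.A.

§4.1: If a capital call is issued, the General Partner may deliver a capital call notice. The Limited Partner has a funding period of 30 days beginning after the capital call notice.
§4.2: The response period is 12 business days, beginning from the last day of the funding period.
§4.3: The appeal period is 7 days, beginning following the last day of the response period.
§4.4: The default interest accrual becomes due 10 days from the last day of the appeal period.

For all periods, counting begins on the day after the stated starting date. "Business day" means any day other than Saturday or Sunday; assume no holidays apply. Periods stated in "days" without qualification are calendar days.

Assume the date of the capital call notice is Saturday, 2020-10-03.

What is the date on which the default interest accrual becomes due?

2020-12-05

The last day of the funding period: 30 calendar days after 2020-10-03 is 2020-11-02.
The last day of the response period: 12 business days after Monday, 2020-11-02, skipping weekends — Nov 3, Nov 4, Nov 5, Nov 6, …, Nov 16, Nov 17, Nov 18 — lands on Wednesday, 2020-11-18.
The last day of the appeal period: 2020-11-18 + 7 days = 2020-11-25.
The date on which the default interest accrual becomes due: 10 calendar days after 2020-11-25 is 2020-12-05.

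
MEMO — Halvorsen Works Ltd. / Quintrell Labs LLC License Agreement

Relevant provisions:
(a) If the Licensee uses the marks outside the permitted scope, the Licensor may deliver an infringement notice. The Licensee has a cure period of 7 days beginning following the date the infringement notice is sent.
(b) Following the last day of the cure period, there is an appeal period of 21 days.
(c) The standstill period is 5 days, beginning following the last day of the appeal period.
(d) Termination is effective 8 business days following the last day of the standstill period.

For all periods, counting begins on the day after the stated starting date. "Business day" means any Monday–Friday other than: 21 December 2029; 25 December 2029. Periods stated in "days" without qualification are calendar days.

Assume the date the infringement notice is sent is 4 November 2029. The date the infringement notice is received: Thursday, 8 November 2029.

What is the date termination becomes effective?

19 December 2029

The last day of the cure period: 4 November 2029 + 7 days = 11 November 2029.
Adding 21 calendar days to 11 November 2029 gives 2 December 2029, which is the last day of the appeal period.
Adding 5 calendar days to 2 December 2029 gives 7 December 2029, which is the last day of the standstill period.
The date termination becomes effective: counting 8 business days from Friday, 7 December 2029 (Dec 10, Dec 11, Dec 12, Dec 13, Dec 14, Dec 17, Dec 18, Dec 19, skipping weekends) reaches Wednesday, 19 December 2029.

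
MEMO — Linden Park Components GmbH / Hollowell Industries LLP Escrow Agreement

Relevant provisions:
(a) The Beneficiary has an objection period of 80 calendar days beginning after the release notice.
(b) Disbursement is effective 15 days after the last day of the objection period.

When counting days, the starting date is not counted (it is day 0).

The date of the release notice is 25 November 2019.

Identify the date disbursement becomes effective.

28 February 2020

The last day of the objection period: 25 November 2019 + 80 days = 13 February 2020.
The date disbursement becomes effective: 15 calendar days after 13 February 2020 is 28 February 2020.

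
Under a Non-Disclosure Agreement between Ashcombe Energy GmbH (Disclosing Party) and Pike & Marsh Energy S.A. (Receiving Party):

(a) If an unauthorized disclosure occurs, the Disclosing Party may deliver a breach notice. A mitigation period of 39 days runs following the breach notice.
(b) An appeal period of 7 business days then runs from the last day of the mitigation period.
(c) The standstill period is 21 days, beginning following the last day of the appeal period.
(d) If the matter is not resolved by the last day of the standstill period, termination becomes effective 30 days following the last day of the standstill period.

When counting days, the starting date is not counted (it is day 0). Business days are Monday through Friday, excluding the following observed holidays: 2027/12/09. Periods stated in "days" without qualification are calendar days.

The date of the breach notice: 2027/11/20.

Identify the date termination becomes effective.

The last day of the mitigation period: 39 calendar days after 2027/11/20 is 2027/12/29.
From Wednesday, 2027/12/29, 7 business days (Dec 30, Dec 31, Jan 3, Jan 4, Jan 5, Jan 6, Jan 7, skipping weekends) brings us to Friday, 2028/01/07, which is the last day of the appeal period.
The last day of the standstill period: 21 calendar days after 2028/01/07 is 2028/01/28.
Adding 30 calendar days to 2028/01/28 gives 2028/02/27, which is the date termination becomes effective.

2028/02/27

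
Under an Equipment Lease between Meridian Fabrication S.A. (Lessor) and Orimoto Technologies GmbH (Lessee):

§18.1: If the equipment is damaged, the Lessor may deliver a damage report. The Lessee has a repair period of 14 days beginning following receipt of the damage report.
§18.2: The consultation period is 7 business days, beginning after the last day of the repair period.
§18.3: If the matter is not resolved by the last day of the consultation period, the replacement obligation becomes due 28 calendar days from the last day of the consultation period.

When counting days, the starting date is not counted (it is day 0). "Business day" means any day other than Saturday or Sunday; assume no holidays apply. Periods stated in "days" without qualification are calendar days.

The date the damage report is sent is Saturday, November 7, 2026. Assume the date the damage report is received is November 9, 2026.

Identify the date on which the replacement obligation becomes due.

Adding 14 calendar days to November 9, 2026 gives November 23, 2026, which is the last day of the repair period.
The last day of the consultation period: counting 7 business days from Monday, November 23, 2026 (Nov 24, Nov 25, Nov 26, Nov 27, Nov 30, Dec 1, Dec 2, skipping weekends) reaches Wednesday, December 2, 2026.
The date on which the replacement obligation becomes due: 28 calendar days after December 2, 2026 is December 30, 2026.

December 30, 2026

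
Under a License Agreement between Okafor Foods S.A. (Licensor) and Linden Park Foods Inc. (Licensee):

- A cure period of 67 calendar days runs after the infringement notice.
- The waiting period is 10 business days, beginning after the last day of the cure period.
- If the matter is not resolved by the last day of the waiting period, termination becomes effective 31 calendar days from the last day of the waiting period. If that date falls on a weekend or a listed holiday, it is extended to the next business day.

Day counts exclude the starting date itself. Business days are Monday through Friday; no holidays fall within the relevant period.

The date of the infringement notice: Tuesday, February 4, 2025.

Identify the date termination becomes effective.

May 26, 2025

Adding 67 calendar days to February 4, 2025 gives April 12, 2025, which is the last day of the cure period.
From Saturday, April 12, 2025, 10 business days (Apr 14, Apr 15, Apr 16, Apr 17, Apr 18, Apr 21, Apr 22, Apr 23, Apr 24, Apr 25, skipping weekends) brings us to Friday, April 25, 2025, which is the last day of the waiting period.
The date termination becomes effective: 31 calendar days after April 25, 2025 is May 26, 2025. May 26, 2025 is a Monday, so no roll-forward applies.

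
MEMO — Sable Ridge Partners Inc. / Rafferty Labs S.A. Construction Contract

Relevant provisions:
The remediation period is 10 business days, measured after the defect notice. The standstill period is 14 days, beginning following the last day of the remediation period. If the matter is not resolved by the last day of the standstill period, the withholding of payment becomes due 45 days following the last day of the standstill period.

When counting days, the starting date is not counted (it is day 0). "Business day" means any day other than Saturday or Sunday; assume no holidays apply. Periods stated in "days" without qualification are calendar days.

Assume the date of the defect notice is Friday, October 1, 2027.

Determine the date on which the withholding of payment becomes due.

From Friday, October 1, 2027, 10 business days (Oct 4, Oct 5, Oct 6, Oct 7, Oct 8, Oct 11, Oct 12, Oct 13, Oct 14, Oct 15, skipping weekends) brings us to Friday, October 15, 2027, which is the last day of the remediation period.
The last day of the standstill period: October 15, 2027 + 14 days = October 29, 2027.
Adding 45 calendar days to October 29, 2027 gives December 13, 2027, which is the date on which the withholding of payment becomes due.

December 13, 2027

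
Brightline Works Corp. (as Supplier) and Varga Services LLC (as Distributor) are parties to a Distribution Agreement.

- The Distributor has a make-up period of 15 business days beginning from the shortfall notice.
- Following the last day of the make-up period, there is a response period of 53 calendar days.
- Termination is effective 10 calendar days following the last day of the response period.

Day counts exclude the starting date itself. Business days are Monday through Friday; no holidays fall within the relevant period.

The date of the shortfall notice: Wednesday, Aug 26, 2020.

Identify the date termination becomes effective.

Nov 18, 2020

From Wednesday, Aug 26, 2020, 15 business days (Aug 27, Aug 28, Aug 31, Sep 1, …, Sep 14, Sep 15, Sep 16, skipping weekends) brings us to Wednesday, Sep 16, 2020, which is the last day of the make-up period.
The last day of the response period: Sep 16, 2020 + 53 days = Nov 8, 2020.
Adding 10 calendar days to Nov 8, 2020 gives Nov 18, 2020, which is the date termination becomes effective.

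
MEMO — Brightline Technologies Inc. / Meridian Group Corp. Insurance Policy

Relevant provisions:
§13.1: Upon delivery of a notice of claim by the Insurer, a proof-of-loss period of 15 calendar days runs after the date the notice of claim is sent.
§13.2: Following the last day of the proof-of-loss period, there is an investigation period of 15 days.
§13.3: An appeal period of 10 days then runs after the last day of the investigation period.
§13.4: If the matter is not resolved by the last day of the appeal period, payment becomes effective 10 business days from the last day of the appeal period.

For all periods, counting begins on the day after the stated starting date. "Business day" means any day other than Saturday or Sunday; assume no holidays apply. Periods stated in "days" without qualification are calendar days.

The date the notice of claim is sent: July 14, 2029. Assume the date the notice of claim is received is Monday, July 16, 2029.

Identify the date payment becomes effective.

The last day of the proof-of-loss period: July 14, 2029 + 15 days = July 29, 2029.
The last day of the investigation period: July 29, 2029 + 15 days = August 13, 2029.
Adding 10 calendar days to August 13, 2029 gives August 23, 2029, which is the last day of the appeal period.
The date payment becomes effective: counting 10 business days from Thursday, August 23, 2029 (Aug 24, Aug 27, Aug 28, Aug 29, Aug 30, Aug 31, Sep 3, Sep 4, Sep 5, Sep 6, skipping weekends) reaches Thursday, September 6, 2029.

September 6, 2029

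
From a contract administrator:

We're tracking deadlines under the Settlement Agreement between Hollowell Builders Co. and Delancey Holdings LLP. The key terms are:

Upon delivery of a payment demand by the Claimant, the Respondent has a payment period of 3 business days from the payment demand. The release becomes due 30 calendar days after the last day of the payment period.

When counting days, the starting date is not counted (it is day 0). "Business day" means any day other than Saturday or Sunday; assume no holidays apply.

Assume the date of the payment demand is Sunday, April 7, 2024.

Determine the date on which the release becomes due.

May 10, 2024

From Sunday, April 7, 2024, 3 business days (Apr 8, Apr 9, Apr 10, skipping weekends) brings us to Wednesday, April 10, 2024, which is the last day of the payment period.
The date on which the release becomes due: April 10, 2024 + 30 days = May 10, 2024.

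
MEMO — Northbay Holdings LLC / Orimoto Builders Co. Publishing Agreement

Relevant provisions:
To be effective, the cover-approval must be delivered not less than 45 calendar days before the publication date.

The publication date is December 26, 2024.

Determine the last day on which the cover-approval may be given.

November 11, 2024

Counting back 45 calendar days from December 26, 2024 gives November 11, 2024.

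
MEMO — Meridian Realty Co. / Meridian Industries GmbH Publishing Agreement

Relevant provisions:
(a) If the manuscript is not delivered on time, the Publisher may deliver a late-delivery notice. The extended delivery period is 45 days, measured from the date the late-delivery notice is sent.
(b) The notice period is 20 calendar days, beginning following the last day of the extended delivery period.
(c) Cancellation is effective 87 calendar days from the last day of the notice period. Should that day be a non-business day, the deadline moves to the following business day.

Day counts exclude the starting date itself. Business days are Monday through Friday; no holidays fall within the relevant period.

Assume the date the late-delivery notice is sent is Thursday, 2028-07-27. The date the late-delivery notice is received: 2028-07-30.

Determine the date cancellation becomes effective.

The last day of the extended delivery period: 2028-07-27 + 45 days = 2028-09-10.
The last day of the notice period: 20 calendar days after 2028-09-10 is 2028-09-30.
The date cancellation becomes effective: 2028-09-30 + 87 days = 2028-12-26. 2028-12-26 is a Tuesday, so no roll-forward applies.

2028-12-26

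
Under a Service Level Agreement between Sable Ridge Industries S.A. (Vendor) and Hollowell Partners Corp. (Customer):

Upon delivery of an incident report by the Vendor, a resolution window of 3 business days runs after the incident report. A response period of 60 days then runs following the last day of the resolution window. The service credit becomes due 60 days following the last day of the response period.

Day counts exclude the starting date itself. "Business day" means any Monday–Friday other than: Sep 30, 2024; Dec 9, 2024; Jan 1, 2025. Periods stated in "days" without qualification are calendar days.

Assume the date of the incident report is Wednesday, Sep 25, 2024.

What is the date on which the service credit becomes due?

The last day of the resolution window: counting 3 business days from Wednesday, Sep 25, 2024 (Sep 26, Sep 27, Oct 1, skipping weekends and the listed holiday on Sep 30) reaches Tuesday, Oct 1, 2024.
The last day of the response period: 60 calendar days after Oct 1, 2024 is Nov 30, 2024.
Adding 60 calendar days to Nov 30, 2024 gives Jan 29, 2025, which is the date on which the service credit becomes due.

Jan 29, 2025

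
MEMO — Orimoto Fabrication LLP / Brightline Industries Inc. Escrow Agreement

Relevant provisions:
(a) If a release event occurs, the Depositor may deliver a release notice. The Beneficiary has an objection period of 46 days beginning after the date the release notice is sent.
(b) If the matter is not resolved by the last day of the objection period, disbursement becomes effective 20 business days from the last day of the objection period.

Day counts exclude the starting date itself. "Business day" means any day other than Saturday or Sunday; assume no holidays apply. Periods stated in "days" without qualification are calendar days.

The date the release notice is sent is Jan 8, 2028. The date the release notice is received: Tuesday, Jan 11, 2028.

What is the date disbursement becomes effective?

Mar 22, 2028

Adding 46 calendar days to Jan 8, 2028 gives Feb 23, 2028, which is the last day of the objection period.
From Wednesday, Feb 23, 2028, 20 business days (Feb 24, Feb 25, Feb 28, Feb 29, …, Mar 20, Mar 21, Mar 22, skipping weekends) brings us to Wednesday, Mar 22, 2028, which is the date disbursement becomes effective.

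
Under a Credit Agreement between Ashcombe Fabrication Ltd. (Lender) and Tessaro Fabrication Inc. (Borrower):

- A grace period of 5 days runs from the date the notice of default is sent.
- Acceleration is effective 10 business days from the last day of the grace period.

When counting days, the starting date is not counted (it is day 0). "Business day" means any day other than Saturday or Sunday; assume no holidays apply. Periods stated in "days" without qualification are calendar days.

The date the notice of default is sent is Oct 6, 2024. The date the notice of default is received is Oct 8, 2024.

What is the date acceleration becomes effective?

Oct 25, 2024

Adding 5 calendar days to Oct 6, 2024 gives Oct 11, 2024, which is the last day of the grace period.
From Friday, Oct 11, 2024, 10 business days (Oct 14, Oct 15, Oct 16, Oct 17, Oct 18, Oct 21, Oct 22, Oct 23, Oct 24, Oct 25, skipping weekends) brings us to Friday, Oct 25, 2024, which is the date acceleration becomes effective.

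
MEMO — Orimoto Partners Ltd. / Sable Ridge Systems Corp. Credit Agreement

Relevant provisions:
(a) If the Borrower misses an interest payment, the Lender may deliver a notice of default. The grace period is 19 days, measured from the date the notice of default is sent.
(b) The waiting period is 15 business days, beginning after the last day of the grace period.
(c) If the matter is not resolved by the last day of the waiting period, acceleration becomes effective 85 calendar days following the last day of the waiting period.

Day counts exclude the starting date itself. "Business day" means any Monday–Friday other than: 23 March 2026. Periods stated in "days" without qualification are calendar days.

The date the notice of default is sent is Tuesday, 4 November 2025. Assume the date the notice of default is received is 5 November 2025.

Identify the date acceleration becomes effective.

7 March 2026

The last day of the grace period: 4 November 2025 + 19 days = 23 November 2025.
The last day of the waiting period: counting 15 business days from Sunday, 23 November 2025 (Nov 24, Nov 25, Nov 26, Nov 27, …, Dec 10, Dec 11, Dec 12, skipping weekends) reaches Friday, 12 December 2025.
The date acceleration becomes effective: 85 calendar days after 12 December 2025 is 7 March 2026.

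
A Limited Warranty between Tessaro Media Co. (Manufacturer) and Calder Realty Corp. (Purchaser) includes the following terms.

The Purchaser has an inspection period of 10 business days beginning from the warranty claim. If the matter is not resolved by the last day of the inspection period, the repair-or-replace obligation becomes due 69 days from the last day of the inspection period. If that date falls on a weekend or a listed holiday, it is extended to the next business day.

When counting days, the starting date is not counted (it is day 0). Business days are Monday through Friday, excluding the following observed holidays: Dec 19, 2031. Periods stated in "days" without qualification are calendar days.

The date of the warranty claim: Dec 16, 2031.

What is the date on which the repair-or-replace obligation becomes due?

Mar 9, 2032

The last day of the inspection period: 10 business days after Tuesday, Dec 16, 2031, skipping weekends and the listed holiday on Dec 19 — Dec 17, Dec 18, Dec 22, Dec 23, Dec 24, Dec 25, Dec 26, Dec 29, Dec 30, Dec 31 — lands on Wednesday, Dec 31, 2031.
The date on which the repair-or-replace obligation becomes due: Dec 31, 2031 + 69 days = Mar 9, 2032. Mar 9, 2032 is a Tuesday and is not a listed holiday, so no roll-forward applies.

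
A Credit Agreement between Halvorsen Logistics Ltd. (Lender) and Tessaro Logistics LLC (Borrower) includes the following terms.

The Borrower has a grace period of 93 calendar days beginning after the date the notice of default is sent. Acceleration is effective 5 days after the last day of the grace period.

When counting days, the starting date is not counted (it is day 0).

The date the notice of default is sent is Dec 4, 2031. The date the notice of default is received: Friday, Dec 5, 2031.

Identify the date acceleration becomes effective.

The last day of the grace period: 93 calendar days after Dec 4, 2031 is Mar 6, 2032.
The date acceleration becomes effective: 5 calendar days after Mar 6, 2032 is Mar 11, 2032.

Mar 11, 2032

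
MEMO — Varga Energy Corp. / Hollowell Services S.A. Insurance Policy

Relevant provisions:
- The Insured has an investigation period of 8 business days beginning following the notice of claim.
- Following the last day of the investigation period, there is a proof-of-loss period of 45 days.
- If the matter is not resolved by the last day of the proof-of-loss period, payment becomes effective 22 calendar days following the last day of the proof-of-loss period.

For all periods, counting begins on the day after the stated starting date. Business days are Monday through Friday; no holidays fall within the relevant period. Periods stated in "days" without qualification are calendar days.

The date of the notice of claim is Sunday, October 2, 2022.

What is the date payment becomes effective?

December 18, 2022

The last day of the investigation period: 8 business days after Sunday, October 2, 2022, skipping weekends — Oct 3, Oct 4, Oct 5, Oct 6, Oct 7, Oct 10, Oct 11, Oct 12 — lands on Wednesday, October 12, 2022.
The last day of the proof-of-loss period: 45 calendar days after October 12, 2022 is November 26, 2022.
The date payment becomes effective: 22 calendar days after November 26, 2022 is December 18, 2022.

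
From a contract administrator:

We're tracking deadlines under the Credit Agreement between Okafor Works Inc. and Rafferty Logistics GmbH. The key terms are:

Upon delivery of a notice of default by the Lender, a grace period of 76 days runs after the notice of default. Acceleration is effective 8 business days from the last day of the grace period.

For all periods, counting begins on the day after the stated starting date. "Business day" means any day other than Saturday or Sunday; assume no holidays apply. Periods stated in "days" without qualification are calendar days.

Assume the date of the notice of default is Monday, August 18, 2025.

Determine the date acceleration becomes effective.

November 12, 2025

The last day of the grace period: August 18, 2025 + 76 days = November 2, 2025.
The date acceleration becomes effective: counting 8 business days from Sunday, November 2, 2025 (Nov 3, Nov 4, Nov 5, Nov 6, Nov 7, Nov 10, Nov 11, Nov 12, skipping weekends) reaches Wednesday, November 12, 2025.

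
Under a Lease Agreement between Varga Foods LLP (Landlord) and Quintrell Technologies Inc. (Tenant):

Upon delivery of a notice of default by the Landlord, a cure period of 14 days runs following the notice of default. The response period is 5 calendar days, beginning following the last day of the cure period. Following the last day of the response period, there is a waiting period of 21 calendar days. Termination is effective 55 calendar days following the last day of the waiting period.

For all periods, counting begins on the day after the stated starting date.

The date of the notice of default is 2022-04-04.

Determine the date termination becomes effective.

Adding 14 calendar days to 2022-04-04 gives 2022-04-18, which is the last day of the cure period.
Adding 5 calendar days to 2022-04-18 gives 2022-04-23, which is the last day of the response period.
The last day of the waiting period: 21 calendar days after 2022-04-23 is 2022-05-14.
The date termination becomes effective: 55 calendar days after 2022-05-14 is 2022-07-08.

2022-07-08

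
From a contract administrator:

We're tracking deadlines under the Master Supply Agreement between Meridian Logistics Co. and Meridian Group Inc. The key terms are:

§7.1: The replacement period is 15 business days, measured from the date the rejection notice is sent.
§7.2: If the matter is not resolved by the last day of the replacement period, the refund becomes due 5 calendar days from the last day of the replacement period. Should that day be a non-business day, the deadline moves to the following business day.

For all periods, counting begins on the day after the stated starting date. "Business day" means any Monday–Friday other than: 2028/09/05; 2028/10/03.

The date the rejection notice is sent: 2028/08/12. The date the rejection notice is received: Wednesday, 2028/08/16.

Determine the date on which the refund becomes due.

2028/09/06

The last day of the replacement period: 15 business days after Saturday, 2028/08/12, skipping weekends — Aug 14, Aug 15, Aug 16, Aug 17, …, Aug 30, Aug 31, Sep 1 — lands on Friday, 2028/09/01.
Adding 5 calendar days to 2028/09/01 gives 2028/09/06, which is the date on which the refund becomes due. 2028/09/06 is a Wednesday and is not a listed holiday, so no roll-forward applies.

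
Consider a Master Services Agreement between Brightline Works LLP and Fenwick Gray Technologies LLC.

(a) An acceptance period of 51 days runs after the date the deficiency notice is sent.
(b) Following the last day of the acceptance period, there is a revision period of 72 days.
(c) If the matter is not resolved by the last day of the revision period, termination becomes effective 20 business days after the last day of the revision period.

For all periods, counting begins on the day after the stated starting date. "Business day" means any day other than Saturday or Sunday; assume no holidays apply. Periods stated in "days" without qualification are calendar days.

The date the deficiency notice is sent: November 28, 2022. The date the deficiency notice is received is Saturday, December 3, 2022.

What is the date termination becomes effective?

The last day of the acceptance period: November 28, 2022 + 51 days = January 18, 2023.
The last day of the revision period: January 18, 2023 + 72 days = March 31, 2023.
The date termination becomes effective: 20 business days after Friday, March 31, 2023, skipping weekends — Apr 3, Apr 4, Apr 5, Apr 6, …, Apr 26, Apr 27, Apr 28 — lands on Friday, April 28, 2023.

April 28, 2023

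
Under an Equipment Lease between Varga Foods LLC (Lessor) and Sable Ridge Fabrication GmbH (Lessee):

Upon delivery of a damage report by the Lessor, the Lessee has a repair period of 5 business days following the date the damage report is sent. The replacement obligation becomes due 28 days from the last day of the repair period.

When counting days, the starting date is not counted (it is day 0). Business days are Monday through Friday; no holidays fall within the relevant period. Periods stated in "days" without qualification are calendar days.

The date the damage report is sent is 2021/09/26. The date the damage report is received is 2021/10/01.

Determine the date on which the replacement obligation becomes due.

The last day of the repair period: 5 business days after Sunday, 2021/09/26, skipping weekends — Sep 27, Sep 28, Sep 29, Sep 30, Oct 1 — lands on Friday, 2021/10/01.
Adding 28 calendar days to 2021/10/01 gives 2021/10/29, which is the date on which the replacement obligation becomes due.

2021/10/29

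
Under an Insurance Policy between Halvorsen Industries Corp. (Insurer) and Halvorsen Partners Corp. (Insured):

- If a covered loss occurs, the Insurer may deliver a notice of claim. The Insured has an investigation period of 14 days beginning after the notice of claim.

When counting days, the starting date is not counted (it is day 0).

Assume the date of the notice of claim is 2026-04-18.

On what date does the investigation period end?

2026-05-02

The last day of the investigation period: 14 calendar days after 2026-04-18 is 2026-05-02.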